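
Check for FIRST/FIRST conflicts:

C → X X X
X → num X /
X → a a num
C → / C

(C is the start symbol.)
A FIRST/FIRST conflict occurs when two productions N → α and N → β for the same non-terminal have FIRST(α) ∩ FIRST(β) ≠ ∅ (with ε ∈ FIRST of a nullable right-hand side, so two nullable alternatives also conflict).

FIRST sets of the non-terminals at (or reachable through a nullable prefix from) the front of some alternative:
  FIRST(X) = { 'a', 'num' }

Productions for C:
  C → X X X: FIRST = { 'a', 'num' }
  C → / C: FIRST = { '/' }
Productions for X:
  X → num X /: FIRST = { 'num' }
  X → a a num: FIRST = { 'a' }

All alternatives of each non-terminal have pairwise disjoint FIRST sets.

Answer: No FIRST/FIRST conflicts.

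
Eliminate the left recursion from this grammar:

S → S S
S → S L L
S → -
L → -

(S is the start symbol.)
S → - S'
S' → S S'
S' → L L S'
S' → ε
L → -

S is directly left-recursive. The standard transformation for
  A → A α₁ | ... | A α_m | β₁ | ... | β_n
is
  A  → β₁ A' | ... | β_n A'
  A' → α₁ A' | ... | α_m A' | ε

S → - becomes S → - S'
S → S S becomes S' → S S'
S → S L L becomes S' → L L S'
Add S' → ε

Productions for other non-terminals are unchanged:
  L → -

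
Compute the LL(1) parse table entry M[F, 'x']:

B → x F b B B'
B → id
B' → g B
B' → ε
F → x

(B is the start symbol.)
F → x

To find M[F, 'x'], we find productions for F where 'x' is in the predict set (PREDICT(N → α) = (FIRST(α) \ {ε}) ∪ (FOLLOW(N) if α ⇒* ε)).

F → x: PREDICT = { 'x' }
  'x' is in predict set, so this production goes in M[F, 'x']

M[F, 'x'] = F → x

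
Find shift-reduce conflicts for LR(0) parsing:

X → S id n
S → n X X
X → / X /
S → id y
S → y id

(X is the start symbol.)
A shift-reduce conflict occurs when an LR(0) state has both:
  - a complete (reduce) item [A → α .] (dot at the end), and
  - a shift item [B → β . c γ] (dot before a terminal).

Augment with X' → X and build the canonical LR(0) collection (I0 = CLOSURE({[X' → . X]}), then GOTO on every symbol after a dot until no new states appear). It has 15 states:
  I0: { [S → . id y], [S → . n X X], [S → . y id], [X → . / X /], [X → . S id n], [X' → . X] }  — shift
  I1: { [S → . id y], [S → . n X X], [S → . y id], [X → . / X /], [X → . S id n], [X → / . X /] }  — shift
  I2: { [X → S . id n] }  — shift
  I3: { [X' → X .] }  — accept
  I4: { [S → id . y] }  — shift
  I5: { [S → . id y], [S → . n X X], [S → . y id], [S → n . X X], [X → . / X /], [X → . S id n] }  — shift
  I6: { [S → y . id] }  — shift
  I7: { [S → y id .] }  — reduce
  I8: { [S → . id y], [S → . n X X], [S → . y id], [S → n X . X], [X → . / X /], [X → . S id n] }  — shift
  I9: { [S → n X X .] }  — reduce
  I10: { [S → id y .] }  — reduce
  I11: { [X → S id . n] }  — shift
  I12: { [X → S id n .] }  — reduce
  I13: { [X → / X . /] }  — shift
  I14: { [X → / X / .] }  — reduce

No state contains both a complete item and a shift item.

Answer: No shift-reduce conflicts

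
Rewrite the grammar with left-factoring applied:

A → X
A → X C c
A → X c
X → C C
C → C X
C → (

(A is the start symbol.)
A → X A'
A' → ε
A' → C c
A' → c
X → C C
C → C X
C → (

Left-factoring transforms A → αβ₁ | αβ₂ into A → αA' and A' → β₁ | β₂
(α is the longest common prefix among the alternatives). Repeat until
no nonterminal has two alternatives with a common prefix.

Round 1: A has alternatives sharing prefix 'X'. Introduce A': A → X A'
  Add: A' → ε
  Add: A' → C c
  Add: A' → c

No remaining common prefixes — done.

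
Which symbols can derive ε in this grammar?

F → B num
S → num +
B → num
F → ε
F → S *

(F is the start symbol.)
ε-productions: F → ε
So F is immediately nullable.
No further non-terminal can be added: every production for the remaining non-terminals contains a terminal or a non-nullable non-terminal.
Nullable = { 'F' }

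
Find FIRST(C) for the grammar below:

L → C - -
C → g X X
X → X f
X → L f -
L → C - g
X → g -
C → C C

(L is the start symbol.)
From C → g X X:
  - g is a terminal: add 'g' and stop
From C → C C:
  - C is the symbol being defined: contributes nothing new
    C is not nullable, so stop

Collecting: FIRST(C) = { 'g' }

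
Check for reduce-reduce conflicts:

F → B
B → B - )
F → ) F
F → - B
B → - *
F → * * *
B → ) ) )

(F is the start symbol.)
No reduce-reduce conflicts

A reduce-reduce conflict occurs when an LR(0) state has two complete items [A → α .] and [B → β .] — both call for a reduction, and with no lookahead the parser cannot choose between them.

Augment with F' → F and build the canonical LR(0) collection (I0 = CLOSURE({[F' → . F]}), then GOTO on every symbol after a dot until no new states appear). It has 19 states:
  I0: { [B → . ) ) )], [B → . - *], [B → . B - )], [F → . ) F], [F → . * * *], [F → . - B], [F → . B], [F' → . F] }  — shift
  I1: { [B → ) . ) )], [B → . ) ) )], [B → . - *], [B → . B - )], [F → ) . F], [F → . ) F], [F → . * * *], [F → . - B], [F → . B] }  — shift
  I2: { [F → * . * *] }  — shift
  I3: { [B → - . *], [B → . ) ) )], [B → . - *], [B → . B - )], [F → - . B] }  — shift
  I4: { [B → B . - )], [F → B .] }  — shift, reduce
  I5: { [F' → F .] }  — accept
  I6: { [B → B - . )] }  — shift
  I7: { [B → B - ) .] }  — reduce
  I8: { [B → ) . ) )] }  — shift
  I9: { [B → - * .] }  — reduce
  I10: { [B → - . *] }  — shift
  I11: { [B → B . - )], [F → - B .] }  — shift, reduce
  I12: { [B → ) ) . )] }  — shift
  I13: { [B → ) ) ) .] }  — reduce
  I14: { [F → * * . *] }  — shift
  I15: { [F → * * * .] }  — reduce
  I16: { [B → ) ) . )], [B → ) . ) )], [B → . ) ) )], [B → . - *], [B → . B - )], [F → ) . F], [F → . ) F], [F → . * * *], [F → . - B], [F → . B] }  — shift
  I17: { [F → ) F .] }  — reduce
  I18: { [B → ) ) ) .], [B → ) ) . )], [B → ) . ) )], [B → . ) ) )], [B → . - *], [B → . B - )], [F → ) . F], [F → . ) F], [F → . * * *], [F → . - B], [F → . B] }  — shift, reduce

No state contains more than one complete item.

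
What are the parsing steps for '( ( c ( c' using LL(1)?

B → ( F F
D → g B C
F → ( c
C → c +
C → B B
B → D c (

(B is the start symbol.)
LL(1) parsing maintains a stack (initially the start symbol over $) and the input. At each step: if the stack top is a terminal, match it against the current input token; if it is a non-terminal N, replace it with the RHS of M[N, lookahead] (the unique production whose predict set contains the lookahead).

Stack is shown with the top on the left.

Stack    Input        Action
----------------------------
B $      ( ( c ( c $  output B → ( F F
( F F $  ( ( c ( c $  match '('
F F $    ( c ( c $    output F → ( c
( c F $  ( c ( c $    match '('
c F $    c ( c $      match 'c'
F $      ( c $        output F → ( c
( c $    ( c $        match '('
c $      c $          match 'c'
$        $            accept

The string is accepted.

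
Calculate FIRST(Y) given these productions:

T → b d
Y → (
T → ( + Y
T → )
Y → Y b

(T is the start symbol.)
From Y → (:
  - '(' is a terminal: add '(' and stop
From Y → Y b:
  - Y is the symbol being defined: contributes nothing new
    Y is not nullable, so stop

Collecting: FIRST(Y) = { '(' }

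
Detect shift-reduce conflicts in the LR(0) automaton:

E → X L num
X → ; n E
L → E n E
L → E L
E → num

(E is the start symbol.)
No shift-reduce conflicts

A shift-reduce conflict occurs when an LR(0) state has both:
  - a complete (reduce) item [A → α .] (dot at the end), and
  - a shift item [B → β . c γ] (dot before a terminal).

Augment with E' → E and build the canonical LR(0) collection (I0 = CLOSURE({[E' → . E]}), then GOTO on every symbol after a dot until no new states appear). It has 13 states:
  I0: { [E → . X L num], [E → . num], [E' → . E], [X → . ; n E] }  — shift
  I1: { [X → ; . n E] }  — shift
  I2: { [E' → E .] }  — accept
  I3: { [E → . X L num], [E → . num], [E → X . L num], [L → . E L], [L → . E n E], [X → . ; n E] }  — shift
  I4: { [E → num .] }  — reduce
  I5: { [E → . X L num], [E → . num], [L → . E L], [L → . E n E], [L → E . L], [L → E . n E], [X → . ; n E] }  — shift
  I6: { [E → X L . num] }  — shift
  I7: { [E → X L num .] }  — reduce
  I8: { [L → E L .] }  — reduce
  I9: { [E → . X L num], [E → . num], [L → E n . E], [X → . ; n E] }  — shift
  I10: { [L → E n E .] }  — reduce
  I11: { [E → . X L num], [E → . num], [X → . ; n E], [X → ; n . E] }  — shift
  I12: { [X → ; n E .] }  — reduce

No state contains both a complete item and a shift item.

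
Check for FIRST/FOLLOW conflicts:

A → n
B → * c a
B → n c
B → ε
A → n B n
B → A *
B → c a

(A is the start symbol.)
A FIRST/FOLLOW conflict occurs when a non-terminal N has a nullable alternative N → β (β ⇒* ε) and another alternative N → α with FIRST(α) ∩ FOLLOW(N) ≠ ∅: on such a lookahead the parser cannot decide between expanding α and letting N vanish via β.

Nullable non-terminals: B.
FIRST sets used below: FIRST(A) = { 'n' }

B: nullable alternative(s) B → ε; FOLLOW(B) = { 'n' }
  B → * c a: FIRST \ {ε} = { '*' } — disjoint from FOLLOW(B)
  B → n c: FIRST \ {ε} = { 'n' } — overlaps FOLLOW(B) on { 'n' }: CONFLICT
  B → ε: FIRST \ {ε} = { } — this is the only nullable alternative, skip
  B → A *: FIRST \ {ε} = { 'n' } — overlaps FOLLOW(B) on { 'n' }: CONFLICT
  B → c a: FIRST \ {ε} = { 'c' } — disjoint from FOLLOW(B)

A has no nullable alternative, so no FIRST/FOLLOW check is needed there.

So the grammar has 2 FIRST/FOLLOW conflicts (marked CONFLICT above).

Answer: Yes. B → n c with FOLLOW(B) on { 'n' }; B → A '*' with FOLLOW(B) on { 'n' }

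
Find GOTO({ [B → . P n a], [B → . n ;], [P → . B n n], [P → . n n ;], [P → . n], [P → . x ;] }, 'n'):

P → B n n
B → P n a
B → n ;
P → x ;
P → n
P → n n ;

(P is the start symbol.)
GOTO(I, 'n') = CLOSURE({ [A → αX.β] : [A → α.Xβ] ∈ I, X = 'n' })

Items with dot before 'n', with the dot advanced:
  [B → . n ;] → [B → n . ;]
  [P → . n] → [P → n .]
  [P → . n n ;] → [P → n . n ;]
Closure adds nothing (no advanced item has the dot before a non-terminal).

GOTO = { [B → n . ;], [P → n . n ;], [P → n .] }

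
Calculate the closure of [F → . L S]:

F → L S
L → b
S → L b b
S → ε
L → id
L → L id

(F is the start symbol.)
{ [F → . L S], [L → . L id], [L → . b], [L → . id] }

Start with: [F → . L S]
  [F → . L S] has the dot before L: add [L → . b], [L → . id], [L → . L id]
No further items can be added.

CLOSURE = { [F → . L S], [L → . L id], [L → . b], [L → . id] }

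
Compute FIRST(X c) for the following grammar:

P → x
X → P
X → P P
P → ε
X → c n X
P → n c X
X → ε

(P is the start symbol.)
FIRST sets of the non-terminals involved (from the grammar, by fixed-point iteration):
  FIRST(X) = { 'c', 'n', 'x', ε }

To compute FIRST(X c), process the symbols left to right:
Symbol X is a non-terminal. Add FIRST(X) \ {ε} = { 'c', 'n', 'x' }
X is nullable (ε ∈ FIRST(X)), continue to the next symbol.
Symbol c is a terminal. Add 'c' and stop.
FIRST(X c) = { 'c', 'n', 'x' }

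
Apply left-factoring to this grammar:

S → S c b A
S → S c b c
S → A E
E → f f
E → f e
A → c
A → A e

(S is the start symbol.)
Left-factoring transforms A → αβ₁ | αβ₂ into A → αA' and A' → β₁ | β₂
(α is the longest common prefix among the alternatives). Repeat until
no nonterminal has two alternatives with a common prefix.

Round 1: S has alternatives sharing prefix 'S c b'. Introduce S': S → S c b S'
  Add: S' → A
  Add: S' → c

Round 2: E has alternatives sharing prefix 'f'. Introduce E': E → f E'
  Add: E' → f
  Add: E' → e

No remaining common prefixes — done.

Resulting grammar:
S → S c b S'
S' → A
S' → c
S → A E
E → f E'
E' → f
E' → e
A → c
A → A e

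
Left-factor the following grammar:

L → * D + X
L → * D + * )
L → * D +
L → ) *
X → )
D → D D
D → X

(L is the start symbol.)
Left-factoring transforms A → αβ₁ | αβ₂ into A → αA' and A' → β₁ | β₂
(α is the longest common prefix among the alternatives). Repeat until
no nonterminal has two alternatives with a common prefix.

Round 1: L has alternatives sharing prefix '* D +'. Introduce L': L → * D + L'
  Add: L' → X
  Add: L' → * )
  Add: L' → ε

No remaining common prefixes — done.

Resulting grammar:
L → * D + L'
L' → X
L' → * )
L' → ε
L → ) *
X → )
D → D D
D → X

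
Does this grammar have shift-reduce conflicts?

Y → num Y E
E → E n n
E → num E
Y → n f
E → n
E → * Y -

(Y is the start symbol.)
A shift-reduce conflict occurs when an LR(0) state has both:
  - a complete (reduce) item [A → α .] (dot at the end), and
  - a shift item [B → β . c γ] (dot before a terminal).

Augment with Y' → Y and build the canonical LR(0) collection (I0 = CLOSURE({[Y' → . Y]}), then GOTO on every symbol after a dot until no new states appear). It has 15 states:
  I0: { [Y → . n f], [Y → . num Y E], [Y' → . Y] }  — shift
  I1: { [Y' → Y .] }  — accept
  I2: { [Y → n . f] }  — shift
  I3: { [Y → . n f], [Y → . num Y E], [Y → num . Y E] }  — shift
  I4: { [E → . * Y -], [E → . E n n], [E → . n], [E → . num E], [Y → num Y . E] }  — shift
  I5: { [E → * . Y -], [Y → . n f], [Y → . num Y E] }  — shift
  I6: { [E → E . n n], [Y → num Y E .] }  — shift, reduce
  I7: { [E → n .] }  — reduce
  I8: { [E → . * Y -], [E → . E n n], [E → . n], [E → . num E], [E → num . E] }  — shift
  I9: { [E → E . n n], [E → num E .] }  — shift, reduce
  I10: { [E → E n . n] }  — shift
  I11: { [E → E n n .] }  — reduce
  I12: { [E → * Y . -] }  — shift
  I13: { [E → * Y - .] }  — reduce
  I14: { [Y → n f .] }  — reduce

I6 contains reduce item [Y → num Y E .] and shift item [E → E . n n] — shift-reduce conflict.
I9 contains reduce item [E → num E .] and shift item [E → E . n n] — shift-reduce conflict.

Answer: Yes — I6: [Y → num Y E .] vs [E → E . n n]; I9: [E → num E .] vs [E → E . n n]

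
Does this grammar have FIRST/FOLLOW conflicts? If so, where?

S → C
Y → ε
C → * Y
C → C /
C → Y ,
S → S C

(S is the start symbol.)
A FIRST/FOLLOW conflict occurs when a non-terminal N has a nullable alternative N → β (β ⇒* ε) and another alternative N → α with FIRST(α) ∩ FOLLOW(N) ≠ ∅: on such a lookahead the parser cannot decide between expanding α and letting N vanish via β.

Nullable non-terminals: Y.
Y has a nullable alternative but only one production, so nothing to check.

C, S have no nullable alternative, so no FIRST/FOLLOW check is needed there.

No FIRST/FOLLOW conflicts found.

Answer: No FIRST/FOLLOW conflicts.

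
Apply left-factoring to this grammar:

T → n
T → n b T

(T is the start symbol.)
T → n T'
T' → ε
T' → b T

Left-factoring transforms A → αβ₁ | αβ₂ into A → αA' and A' → β₁ | β₂
(α is the longest common prefix among the alternatives). Repeat until
no nonterminal has two alternatives with a common prefix.

Round 1: T has alternatives sharing prefix 'n'. Introduce T': T → n T'
  Add: T' → ε
  Add: T' → b T

No remaining common prefixes — done.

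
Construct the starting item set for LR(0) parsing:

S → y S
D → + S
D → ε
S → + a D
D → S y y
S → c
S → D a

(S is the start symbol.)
First, augment the grammar with S' → S
I₀ = CLOSURE({ [S' → . S] }):
  [S' → . S] has the dot before S: add [S → . y S], [S → . + a D], [S → . c], [S → . D a]
  [S → . D a] has the dot before D: add [D → . + S], [D → .], [D → . S y y]
No further items can be added.

I₀ = { [D → . + S], [D → . S y y], [D → .], [S → . + a D], [S → . D a], [S → . c], [S → . y S], [S' → . S] }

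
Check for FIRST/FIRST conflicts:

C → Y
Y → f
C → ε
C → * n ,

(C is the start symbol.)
No FIRST/FIRST conflicts.

FIRST sets of the non-terminals at (or reachable through a nullable prefix from) the front of some alternative:
  FIRST(Y) = { 'f' }

Productions for C:
  C → Y: FIRST = { 'f' }
  C → ε: FIRST = { ε }
  C → * n ,: FIRST = { '*' }
Y has only one production, so no FIRST/FIRST conflict is possible there.

All alternatives of each non-terminal have pairwise disjoint FIRST sets.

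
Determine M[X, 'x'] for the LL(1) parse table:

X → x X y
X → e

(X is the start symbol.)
X → x X y

To find M[X, 'x'], we find productions for X where 'x' is in the predict set (PREDICT(N → α) = (FIRST(α) \ {ε}) ∪ (FOLLOW(N) if α ⇒* ε)).

X → x X y: PREDICT = { 'x' }
  'x' is in predict set, so this production goes in M[X, 'x']
X → e: PREDICT = { 'e' }

M[X, 'x'] = X → x X y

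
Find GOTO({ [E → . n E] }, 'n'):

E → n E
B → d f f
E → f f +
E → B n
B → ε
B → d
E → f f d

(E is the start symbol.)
GOTO(I, 'n') = CLOSURE({ [A → αX.β] : [A → α.Xβ] ∈ I, X = 'n' })

Items with dot before 'n', with the dot advanced:
  [E → . n E] → [E → n . E]
Closure of the advanced items:
  [E → n . E] has the dot before E: add [E → . n E], [E → . f f +], [E → . B n], [E → . f f d]
  [E → . B n] has the dot before B: add [B → . d f f], [B → .], [B → . d]

GOTO = { [B → . d f f], [B → . d], [B → .], [E → . B n], [E → . f f +], [E → . f f d], [E → . n E], [E → n . E] }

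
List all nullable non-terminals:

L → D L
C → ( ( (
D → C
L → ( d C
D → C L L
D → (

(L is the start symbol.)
A non-terminal is nullable if it can derive ε (the empty string): either it has an ε-production, or it has a production whose right-hand side consists entirely of nullable non-terminals.

There are no ε-productions, so no non-terminal can derive ε.
No non-terminals are nullable.

Answer: None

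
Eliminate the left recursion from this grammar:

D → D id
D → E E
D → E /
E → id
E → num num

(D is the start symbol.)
D → E E D'
D → E / D'
D' → id D'
D' → ε
E → id
E → num num

D is directly left-recursive. The standard transformation for
  A → A α₁ | ... | A α_m | β₁ | ... | β_n
is
  A  → β₁ A' | ... | β_n A'
  A' → α₁ A' | ... | α_m A' | ε

D → E E becomes D → E E D'
D → E / becomes D → E / D'
D → D id becomes D' → id D'
Add D' → ε

Productions for other non-terminals are unchanged:
  E → id
  E → num num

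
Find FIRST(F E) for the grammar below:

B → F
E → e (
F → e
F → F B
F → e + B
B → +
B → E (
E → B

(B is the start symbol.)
FIRST sets of the non-terminals involved (from the grammar, by fixed-point iteration):
  FIRST(F) = { 'e' }

To compute FIRST(F E), process the symbols left to right:
Symbol F is a non-terminal. Add FIRST(F) \ {ε} = { 'e' }
F is not nullable (ε ∉ FIRST(F)), so stop here.
FIRST(F E) = { 'e' }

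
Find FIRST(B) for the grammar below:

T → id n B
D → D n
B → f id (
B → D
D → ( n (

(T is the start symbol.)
To compute FIRST(B), examine every production with B on the left-hand side, reading each right-hand side left to right until a non-nullable symbol is reached.

FIRST sets of the other non-terminals involved (by the same procedure, iterated to a fixed point):
  FIRST(D) = { '(' }

From B → f id (:
  - f is a terminal: add 'f' and stop
From B → D:
  - D is a non-terminal: add FIRST(D) \ {ε} = { '(' }
    D is not nullable, so stop

Collecting: FIRST(B) = { '(', 'f' }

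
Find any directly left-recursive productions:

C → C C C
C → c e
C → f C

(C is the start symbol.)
Direct left recursion occurs when N → N α for some non-terminal N (the right-hand side begins with the left-hand side itself).

C → C C C: LEFT RECURSIVE (starts with C)
C → c e: starts with c
C → f C: starts with f

The grammar has direct left recursion on: C.

Answer: Yes, C is left-recursive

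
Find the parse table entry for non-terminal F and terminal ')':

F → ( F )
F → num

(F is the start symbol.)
To find M[F, ')'], we find productions for F where ')' is in the predict set (PREDICT(N → α) = (FIRST(α) \ {ε}) ∪ (FOLLOW(N) if α ⇒* ε)).

F → ( F ): PREDICT = { '(' }
F → num: PREDICT = { 'num' }

M[F, ')'] is empty (no production applies)

Answer: Empty (error entry)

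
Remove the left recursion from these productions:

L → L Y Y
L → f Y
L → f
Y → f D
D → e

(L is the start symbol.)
L → f Y L'
L → f L'
L' → Y Y L'
L' → ε
Y → f D
D → e

L is directly left-recursive. The standard transformation for
  A → A α₁ | ... | A α_m | β₁ | ... | β_n
is
  A  → β₁ A' | ... | β_n A'
  A' → α₁ A' | ... | α_m A' | ε

L → f Y becomes L → f Y L'
L → f becomes L → f L'
L → L Y Y becomes L' → Y Y L'
Add L' → ε

Productions for other non-terminals are unchanged:
  Y → f D
  D → e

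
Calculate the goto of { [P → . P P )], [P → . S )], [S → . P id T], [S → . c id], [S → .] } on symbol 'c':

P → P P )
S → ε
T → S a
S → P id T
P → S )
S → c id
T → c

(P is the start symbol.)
{ [S → c . id] }

GOTO(I, 'c') = CLOSURE({ [A → αX.β] : [A → α.Xβ] ∈ I, X = 'c' })

Items with dot before 'c', with the dot advanced:
  [S → . c id] → [S → c . id]
Closure adds nothing (no advanced item has the dot before a non-terminal).

GOTO = { [S → c . id] }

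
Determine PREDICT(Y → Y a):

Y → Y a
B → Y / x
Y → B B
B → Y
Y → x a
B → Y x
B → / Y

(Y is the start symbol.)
PREDICT(Y → Y a) = (FIRST(RHS) \ {ε}) ∪ (FOLLOW(Y) if ε ∈ FIRST(RHS), i.e. RHS ⇒* ε)
FIRST(Y) = { '/', 'x' }
FIRST(Y a) = { '/', 'x' }
ε ∉ FIRST(Y a), so FOLLOW(Y) is not added.
PREDICT(Y → Y a) = { '/', 'x' }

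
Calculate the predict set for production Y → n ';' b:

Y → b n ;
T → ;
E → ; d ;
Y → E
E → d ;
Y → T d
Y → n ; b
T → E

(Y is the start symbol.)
PREDICT(Y → n ';' b) = (FIRST(RHS) \ {ε}) ∪ (FOLLOW(Y) if ε ∈ FIRST(RHS), i.e. RHS ⇒* ε)
FIRST(n ';' b) = { 'n' }
ε ∉ FIRST(n ';' b), so FOLLOW(Y) is not added.
PREDICT(Y → n ';' b) = { 'n' }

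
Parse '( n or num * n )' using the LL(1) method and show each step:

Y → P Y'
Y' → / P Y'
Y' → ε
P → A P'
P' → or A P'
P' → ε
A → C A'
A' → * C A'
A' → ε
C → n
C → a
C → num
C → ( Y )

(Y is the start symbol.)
LL(1) parsing maintains a stack (initially the start symbol over $) and the input. At each step: if the stack top is a terminal, match it against the current input token; if it is a non-terminal N, replace it with the RHS of M[N, lookahead] (the unique production whose predict set contains the lookahead).

Stack is shown with the top on the left.

Stack                      Input               Action
-----------------------------------------------------
Y $                        ( n or num * n ) $  output Y → P Y'
P Y' $                     ( n or num * n ) $  output P → A P'
A P' Y' $                  ( n or num * n ) $  output A → C A'
C A' P' Y' $               ( n or num * n ) $  output C → ( Y )
( Y ) A' P' Y' $           ( n or num * n ) $  match '('
Y ) A' P' Y' $             n or num * n ) $    output Y → P Y'
P Y' ) A' P' Y' $          n or num * n ) $    output P → A P'
A P' Y' ) A' P' Y' $       n or num * n ) $    output A → C A'
C A' P' Y' ) A' P' Y' $    n or num * n ) $    output C → n
n A' P' Y' ) A' P' Y' $    n or num * n ) $    match 'n'
A' P' Y' ) A' P' Y' $      or num * n ) $      output A' → ε
P' Y' ) A' P' Y' $         or num * n ) $      output P' → or A P'
or A P' Y' ) A' P' Y' $    or num * n ) $      match 'or'
A P' Y' ) A' P' Y' $       num * n ) $         output A → C A'
C A' P' Y' ) A' P' Y' $    num * n ) $         output C → num
num A' P' Y' ) A' P' Y' $  num * n ) $         match 'num'
A' P' Y' ) A' P' Y' $      * n ) $             output A' → * C A'
* C A' P' Y' ) A' P' Y' $  * n ) $             match '*'
C A' P' Y' ) A' P' Y' $    n ) $               output C → n
n A' P' Y' ) A' P' Y' $    n ) $               match 'n'
A' P' Y' ) A' P' Y' $      ) $                 output A' → ε
P' Y' ) A' P' Y' $         ) $                 output P' → ε
Y' ) A' P' Y' $            ) $                 output Y' → ε
) A' P' Y' $               ) $                 match ')'
A' P' Y' $                 $                   output A' → ε
P' Y' $                    $                   output P' → ε
Y' $                       $                   output Y' → ε
$                          $                   accept

The string is accepted.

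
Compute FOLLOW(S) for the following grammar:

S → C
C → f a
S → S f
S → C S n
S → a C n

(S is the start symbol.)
To compute FOLLOW(S), find every occurrence of S on a right-hand side N → α S β: add FIRST(β) \ {ε}, and if β is empty or nullable also add FOLLOW(N). Iterate to a fixed point.

S is the start symbol, so $ ∈ FOLLOW(S).
In S → S f: S is followed by f, add FIRST(f) \ {ε} = { 'f' }
In S → C S n: S is followed by n, add FIRST(n) \ {ε} = { 'n' }

Taking the union: FOLLOW(S) = { $, 'f', 'n' }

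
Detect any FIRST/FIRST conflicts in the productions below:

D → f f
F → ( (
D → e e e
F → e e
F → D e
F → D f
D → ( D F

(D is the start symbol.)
FIRST sets of the non-terminals at (or reachable through a nullable prefix from) the front of some alternative:
  FIRST(D) = { '(', 'e', 'f' }

Productions for D:
  D → f f: FIRST = { 'f' }
  D → e e e: FIRST = { 'e' }
  D → ( D F: FIRST = { '(' }
Productions for F:
  F → ( (: FIRST = { '(' }
  F → e e: FIRST = { 'e' }
  F → D e: FIRST = { '(', 'e', 'f' }
  F → D f: FIRST = { '(', 'e', 'f' }

Conflict for F: F → ( ( and F → D e
  Overlap: { '(' }
Conflict for F: F → ( ( and F → D f
  Overlap: { '(' }
Conflict for F: F → e e and F → D e
  Overlap: { 'e' }
Conflict for F: F → e e and F → D f
  Overlap: { 'e' }
Conflict for F: F → D e and F → D f
  Overlap: { '(', 'e', 'f' }

Answer: Yes. F → '(' '(' / F → D e on { '(' }; F → '(' '(' / F → D f on { '(' }; F → e e / F → D e on { 'e' }; F → e e / F → D f on { 'e' }; F → D e / F → D f on { '(', 'e', 'f' }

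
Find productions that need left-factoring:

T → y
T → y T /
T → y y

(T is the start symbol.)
Left-factoring is needed when two productions for the same non-terminal
share a common prefix on the right-hand side.

Productions for T:
  T → y
  T → y T /
  T → y y

Found common prefix 'y' in productions for T

Answer: Yes, T has productions with common prefix 'y'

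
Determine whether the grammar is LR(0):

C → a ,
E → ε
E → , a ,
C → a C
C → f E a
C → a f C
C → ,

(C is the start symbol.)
No. Shift-reduce conflict between [E → .] and [E → . , a ,]

A grammar is LR(0) if no state in the canonical LR(0) collection has:
  - both a shift item (dot before a terminal) and a complete item (shift-reduce conflict), or
  - two or more complete items (reduce-reduce conflict; the accept item [C' → C .] counts as a complete item here).

Augment with C' → C and build the canonical LR(0) collection (I0 = CLOSURE({[C' → . C]}), then GOTO on every symbol after a dot until no new states appear). It has 15 states:
  I0: { [C → . ,], [C → . a ,], [C → . a C], [C → . a f C], [C → . f E a], [C' → . C] }  — shift
  I1: { [C → , .] }  — reduce
  I2: { [C' → C .] }  — accept
  I3: { [C → . ,], [C → . a ,], [C → . a C], [C → . a f C], [C → . f E a], [C → a . ,], [C → a . C], [C → a . f C] }  — shift
  I4: { [C → f . E a], [E → . , a ,], [E → .] }  — shift, reduce
  I5: { [E → , . a ,] }  — shift
  I6: { [C → f E . a] }  — shift
  I7: { [C → f E a .] }  — reduce
  I8: { [E → , a . ,] }  — shift
  I9: { [E → , a , .] }  — reduce
  I10: { [C → , .], [C → a , .] }  — 2 reduces
  I11: { [C → a C .] }  — reduce
  I12: { [C → . ,], [C → . a ,], [C → . a C], [C → . a f C], [C → . f E a], [C → a f . C], [C → f . E a], [E → . , a ,], [E → .] }  — shift, reduce
  I13: { [C → , .], [E → , . a ,] }  — shift, reduce
  I14: { [C → a f C .] }  — reduce

Conflict in state I4:
  Shift-reduce conflict between [E → .] and [E → . , a ,]
So the grammar is NOT LR(0).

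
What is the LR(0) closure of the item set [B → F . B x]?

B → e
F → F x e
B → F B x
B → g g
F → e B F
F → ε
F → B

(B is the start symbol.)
{ [B → . F B x], [B → . e], [B → . g g], [B → F . B x], [F → . B], [F → . F x e], [F → . e B F], [F → .] }

To compute CLOSURE, for each item [A → α.Bβ] where B is a non-terminal, add [B → .γ] for all productions B → γ; repeat for the newly added items until nothing changes.

Start with: [B → F . B x]
  [B → F . B x] has the dot before B: add [B → . e], [B → . F B x], [B → . g g]
  [B → . F B x] has the dot before F: add [F → . F x e], [F → . e B F], [F → .], [F → . B]
No further items can be added.

CLOSURE = { [B → . F B x], [B → . e], [B → . g g], [B → F . B x], [F → . B], [F → . F x e], [F → . e B F], [F → .] }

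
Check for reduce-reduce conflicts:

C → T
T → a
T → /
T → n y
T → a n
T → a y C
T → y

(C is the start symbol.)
No reduce-reduce conflicts

A reduce-reduce conflict occurs when an LR(0) state has two complete items [A → α .] and [B → β .] — both call for a reduction, and with no lookahead the parser cannot choose between them.

Augment with C' → C and build the canonical LR(0) collection (I0 = CLOSURE({[C' → . C]}), then GOTO on every symbol after a dot until no new states appear). It has 11 states:
  I0: { [C → . T], [C' → . C], [T → . /], [T → . a n], [T → . a y C], [T → . a], [T → . n y], [T → . y] }  — shift
  I1: { [T → / .] }  — reduce
  I2: { [C' → C .] }  — accept
  I3: { [C → T .] }  — reduce
  I4: { [T → a . n], [T → a . y C], [T → a .] }  — shift, reduce
  I5: { [T → n . y] }  — shift
  I6: { [T → y .] }  — reduce
  I7: { [T → n y .] }  — reduce
  I8: { [T → a n .] }  — reduce
  I9: { [C → . T], [T → . /], [T → . a n], [T → . a y C], [T → . a], [T → . n y], [T → . y], [T → a y . C] }  — shift
  I10: { [T → a y C .] }  — reduce

No state contains more than one complete item.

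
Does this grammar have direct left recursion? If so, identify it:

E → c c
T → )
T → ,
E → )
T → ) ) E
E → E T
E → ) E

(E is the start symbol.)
Yes, E is left-recursive

Direct left recursion occurs when N → N α for some non-terminal N (the right-hand side begins with the left-hand side itself).

E → c c: starts with c
T → ): starts with ')'
T → ,: starts with ','
E → ): starts with ')'
T → ) ) E: starts with ')'
E → E T: LEFT RECURSIVE (starts with E)
E → ) E: starts with ')'

The grammar has direct left recursion on: E.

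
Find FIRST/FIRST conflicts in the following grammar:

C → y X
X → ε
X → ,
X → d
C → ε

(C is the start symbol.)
No FIRST/FIRST conflicts.

A FIRST/FIRST conflict occurs when two productions N → α and N → β for the same non-terminal have FIRST(α) ∩ FIRST(β) ≠ ∅ (with ε ∈ FIRST of a nullable right-hand side, so two nullable alternatives also conflict).

Productions for C:
  C → y X: FIRST = { 'y' }
  C → ε: FIRST = { ε }
Productions for X:
  X → ε: FIRST = { ε }
  X → ,: FIRST = { ',' }
  X → d: FIRST = { 'd' }

All alternatives of each non-terminal have pairwise disjoint FIRST sets.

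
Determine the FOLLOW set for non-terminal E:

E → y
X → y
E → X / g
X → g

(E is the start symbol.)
To compute FOLLOW(E), find every occurrence of E on a right-hand side N → α E β: add FIRST(β) \ {ε}, and if β is empty or nullable also add FOLLOW(N). Iterate to a fixed point.

E is the start symbol, so $ ∈ FOLLOW(E).
E does not occur on any right-hand side.

Taking the union: FOLLOW(E) = { $ }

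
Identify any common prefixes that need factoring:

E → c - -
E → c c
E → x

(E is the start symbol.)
Yes, E has productions with common prefix 'c'

Left-factoring is needed when two productions for the same non-terminal
share a common prefix on the right-hand side.

Productions for E:
  E → c - -
  E → c c
  E → x

Found common prefix 'c' in productions for E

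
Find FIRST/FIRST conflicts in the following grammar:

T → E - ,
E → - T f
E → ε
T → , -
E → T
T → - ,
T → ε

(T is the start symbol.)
Yes. T → E '-' ',' / T → ',' '-' on { ',' }; T → E '-' ',' / T → '-' ',' on { '-' }; E → '-' T f / E → T on { '-' }; E → ε / E → T on { ε }

FIRST sets of the non-terminals at (or reachable through a nullable prefix from) the front of some alternative:
  FIRST(E) = { ',', '-', ε }
  FIRST(T) = { ',', '-', ε }

Productions for T:
  T → E - ,: FIRST = { ',', '-' }
  T → , -: FIRST = { ',' }
  T → - ,: FIRST = { '-' }
  T → ε: FIRST = { ε }
Productions for E:
  E → - T f: FIRST = { '-' }
  E → ε: FIRST = { ε }
  E → T: FIRST = { ',', '-', ε }

Conflict for T: T → E - , and T → , -
  Overlap: { ',' }
Conflict for T: T → E - , and T → - ,
  Overlap: { '-' }
Conflict for E: E → - T f and E → T
  Overlap: { '-' }
Conflict for E: E → ε and E → T
  Overlap: { ε }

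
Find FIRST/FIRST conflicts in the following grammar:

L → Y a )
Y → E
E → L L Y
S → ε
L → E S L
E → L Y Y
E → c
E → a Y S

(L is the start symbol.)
FIRST sets of the non-terminals at (or reachable through a nullable prefix from) the front of some alternative:
  FIRST(Y) = { 'a', 'c' }
  FIRST(E) = { 'a', 'c' }
  FIRST(L) = { 'a', 'c' }

Productions for L:
  L → Y a ): FIRST = { 'a', 'c' }
  L → E S L: FIRST = { 'a', 'c' }
Productions for E:
  E → L L Y: FIRST = { 'a', 'c' }
  E → L Y Y: FIRST = { 'a', 'c' }
  E → c: FIRST = { 'c' }
  E → a Y S: FIRST = { 'a' }
Y, S have only one production, so no FIRST/FIRST conflict is possible there.

Conflict for L: L → Y a ) and L → E S L
  Overlap: { 'a', 'c' }
Conflict for E: E → L L Y and E → L Y Y
  Overlap: { 'a', 'c' }
Conflict for E: E → L L Y and E → c
  Overlap: { 'c' }
Conflict for E: E → L L Y and E → a Y S
  Overlap: { 'a' }
Conflict for E: E → L Y Y and E → c
  Overlap: { 'c' }
Conflict for E: E → L Y Y and E → a Y S
  Overlap: { 'a' }

Answer: Yes. L → Y a ')' / L → E S L on { 'a', 'c' }; E → L L Y / E → L Y Y on { 'a', 'c' }; E → L L Y / E → c on { 'c' }; E → L L Y / E → a Y S on { 'a' }; E → L Y Y / E → c on { 'c' }; E → L Y Y / E → a Y S on { 'a' }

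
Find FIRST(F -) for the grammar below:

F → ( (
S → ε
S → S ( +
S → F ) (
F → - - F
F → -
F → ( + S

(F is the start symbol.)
{ '(', '-' }

FIRST sets of the non-terminals involved (from the grammar, by fixed-point iteration):
  FIRST(F) = { '(', '-' }

To compute FIRST(F -), process the symbols left to right:
Symbol F is a non-terminal. Add FIRST(F) \ {ε} = { '(', '-' }
F is not nullable (ε ∉ FIRST(F)), so stop here.
FIRST(F -) = { '(', '-' }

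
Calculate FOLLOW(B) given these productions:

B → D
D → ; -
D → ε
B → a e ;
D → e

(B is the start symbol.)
To compute FOLLOW(B), find every occurrence of B on a right-hand side N → α B β: add FIRST(β) \ {ε}, and if β is empty or nullable also add FOLLOW(N). Iterate to a fixed point.

B is the start symbol, so $ ∈ FOLLOW(B).
B does not occur on any right-hand side.

Taking the union: FOLLOW(B) = { $ }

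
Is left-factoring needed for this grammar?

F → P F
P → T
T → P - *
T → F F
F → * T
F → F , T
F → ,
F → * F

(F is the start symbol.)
Left-factoring is needed when two productions for the same non-terminal
share a common prefix on the right-hand side.

Productions for F:
  F → P F
  F → * T
  F → F , T
  F → ,
  F → * F
Productions for T:
  T → P - *
  T → F F

Found common prefix '*' in productions for F

Answer: Yes, F has productions with common prefix '*'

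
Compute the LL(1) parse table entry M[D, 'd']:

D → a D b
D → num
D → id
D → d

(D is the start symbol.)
To find M[D, 'd'], we find productions for D where 'd' is in the predict set (PREDICT(N → α) = (FIRST(α) \ {ε}) ∪ (FOLLOW(N) if α ⇒* ε)).

D → a D b: PREDICT = { 'a' }
D → num: PREDICT = { 'num' }
D → id: PREDICT = { 'id' }
D → d: PREDICT = { 'd' }
  'd' is in predict set, so this production goes in M[D, 'd']

M[D, 'd'] = D → d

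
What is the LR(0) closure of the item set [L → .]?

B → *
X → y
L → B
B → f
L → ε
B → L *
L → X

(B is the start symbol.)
Start with: [L → .]
The dot is at the end, so nothing is added.

CLOSURE = { [L → .] }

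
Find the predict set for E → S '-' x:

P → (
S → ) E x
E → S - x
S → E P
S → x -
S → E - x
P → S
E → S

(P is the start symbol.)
{ ')', 'x' }

PREDICT(E → S '-' x) = (FIRST(RHS) \ {ε}) ∪ (FOLLOW(E) if ε ∈ FIRST(RHS), i.e. RHS ⇒* ε)
FIRST(S) = { ')', 'x' }
FIRST(S '-' x) = { ')', 'x' }
ε ∉ FIRST(S '-' x), so FOLLOW(E) is not added.
PREDICT(E → S '-' x) = { ')', 'x' }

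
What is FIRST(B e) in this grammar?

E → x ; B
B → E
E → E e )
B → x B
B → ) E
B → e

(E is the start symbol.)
{ ')', 'e', 'x' }

FIRST sets of the non-terminals involved (from the grammar, by fixed-point iteration):
  FIRST(B) = { ')', 'e', 'x' }

To compute FIRST(B e), process the symbols left to right:
Symbol B is a non-terminal. Add FIRST(B) \ {ε} = { ')', 'e', 'x' }
B is not nullable (ε ∉ FIRST(B)), so stop here.
FIRST(B e) = { ')', 'e', 'x' }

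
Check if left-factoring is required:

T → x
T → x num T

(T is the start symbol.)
Yes, T has productions with common prefix 'x'

Left-factoring is needed when two productions for the same non-terminal
share a common prefix on the right-hand side.

Productions for T:
  T → x
  T → x num T

Found common prefix 'x' in productions for T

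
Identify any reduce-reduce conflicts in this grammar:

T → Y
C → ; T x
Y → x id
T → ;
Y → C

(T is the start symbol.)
A reduce-reduce conflict occurs when an LR(0) state has two complete items [A → α .] and [B → β .] — both call for a reduction, and with no lookahead the parser cannot choose between them.

Augment with T' → T and build the canonical LR(0) collection (I0 = CLOSURE({[T' → . T]}), then GOTO on every symbol after a dot until no new states appear). It has 9 states:
  I0: { [C → . ; T x], [T → . ;], [T → . Y], [T' → . T], [Y → . C], [Y → . x id] }  — shift
  I1: { [C → . ; T x], [C → ; . T x], [T → . ;], [T → . Y], [T → ; .], [Y → . C], [Y → . x id] }  — shift, reduce
  I2: { [Y → C .] }  — reduce
  I3: { [T' → T .] }  — accept
  I4: { [T → Y .] }  — reduce
  I5: { [Y → x . id] }  — shift
  I6: { [Y → x id .] }  — reduce
  I7: { [C → ; T . x] }  — shift
  I8: { [C → ; T x .] }  — reduce

No state contains more than one complete item.

Answer: No reduce-reduce conflicts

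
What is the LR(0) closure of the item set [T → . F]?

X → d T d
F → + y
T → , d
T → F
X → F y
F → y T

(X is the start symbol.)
{ [F → . + y], [F → . y T], [T → . F] }

To compute CLOSURE, for each item [A → α.Bβ] where B is a non-terminal, add [B → .γ] for all productions B → γ; repeat for the newly added items until nothing changes.

Start with: [T → . F]
  [T → . F] has the dot before F: add [F → . + y], [F → . y T]
No further items can be added.

CLOSURE = { [F → . + y], [F → . y T], [T → . F] }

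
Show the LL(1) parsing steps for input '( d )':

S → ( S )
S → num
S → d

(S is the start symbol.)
LL(1) parsing maintains a stack (initially the start symbol over $) and the input. At each step: if the stack top is a terminal, match it against the current input token; if it is a non-terminal N, replace it with the RHS of M[N, lookahead] (the unique production whose predict set contains the lookahead).

Stack is shown with the top on the left.

Stack    Input    Action
------------------------
S $      ( d ) $  output S → ( S )
( S ) $  ( d ) $  match '('
S ) $    d ) $    output S → d
d ) $    d ) $    match 'd'
) $      ) $      match ')'
$        $        accept

The string is accepted.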